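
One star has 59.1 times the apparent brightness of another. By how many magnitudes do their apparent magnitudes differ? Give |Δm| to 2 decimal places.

|Δm| ≈ 4.43

Pogson: Δm = −2.5 log₁₀(ratio) = −2.5 log₁₀(59.1) = −2.5 × 1.7716 = -4.429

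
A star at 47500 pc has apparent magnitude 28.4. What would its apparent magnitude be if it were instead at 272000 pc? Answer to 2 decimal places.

m ≈ 32.19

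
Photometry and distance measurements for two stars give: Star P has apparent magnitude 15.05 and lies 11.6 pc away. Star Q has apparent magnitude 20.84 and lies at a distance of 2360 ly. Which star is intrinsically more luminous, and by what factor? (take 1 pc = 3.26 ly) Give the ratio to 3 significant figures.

Star Q is more luminous, by a factor of 18.8.

Star P: M = m − 5 log₁₀ d + 5 = 15.05 − 5·1.0645 + 5 = 14.728
Star Q: d = 2360 ly / 3.26 = 723.9 pc
Star Q: M = m − 5 log₁₀ d + 5 = 20.84 − 5·2.8597 + 5 = 11.542
ΔM = M_P − M_Q = 14.728 − (11.542) = 3.186; smaller M is more luminous → Star Q.
L ratio = 10^(0.4 |ΔM|) = 10^1.274 = 18.81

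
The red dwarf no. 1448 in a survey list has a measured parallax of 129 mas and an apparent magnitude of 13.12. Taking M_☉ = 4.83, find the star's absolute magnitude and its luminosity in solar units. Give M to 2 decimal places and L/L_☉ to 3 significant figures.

d = 1/p = 1000/129 mas = 7.752 pc
M = m − 5 log₁₀ d + 5 = 13.12 − 5·0.8894 + 5 = 13.673
M − M_☉ = 13.673 − 4.83 = 8.843
L/L_☉ = 10^(−0.4 × 8.843) = 2.903×10^-4

M ≈ 13.67; L/L_☉ ≈ 2.90×10^-4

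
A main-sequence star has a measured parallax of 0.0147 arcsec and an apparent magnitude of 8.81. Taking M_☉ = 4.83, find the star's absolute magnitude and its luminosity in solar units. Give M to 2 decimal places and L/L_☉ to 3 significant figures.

d = 1/p = 1/0.0147″ = 68.03 pc
M = m − 5 log₁₀ d + 5 = 8.81 − 5·1.8327 + 5 = 4.647
M − M_☉ = 4.647 − 4.83 = -0.183
L/L_☉ = 10^(−0.4 × -0.183) = 1.184

M ≈ 4.65; L/L_☉ ≈ 1.18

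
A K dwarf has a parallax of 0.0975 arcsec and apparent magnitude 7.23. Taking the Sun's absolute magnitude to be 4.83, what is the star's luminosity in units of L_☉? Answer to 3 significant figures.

L/L_☉ ≈ 0.115

d = 1/p = 1/0.0975″ = 10.26 pc
M = m − 5 log₁₀ d + 5 = 7.23 − 5·1.0110 + 5 = 7.175
M − M_☉ = 7.175 − 4.83 = 2.345
L/L_☉ = 10^(−0.4 × 2.345) = 0.1153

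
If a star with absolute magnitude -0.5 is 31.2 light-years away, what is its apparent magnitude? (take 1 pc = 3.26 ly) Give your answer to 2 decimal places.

d = 31.2 ly / 3.26 = 9.571 pc
m = M + 5 log₁₀ d − 5 = -0.5 + 5·0.9809 − 5 = -0.595

m ≈ -0.60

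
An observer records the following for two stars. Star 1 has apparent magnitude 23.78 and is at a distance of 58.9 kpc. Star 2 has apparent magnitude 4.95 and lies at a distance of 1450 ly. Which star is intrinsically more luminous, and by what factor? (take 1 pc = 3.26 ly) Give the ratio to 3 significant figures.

Star 2 is more luminous, by a factor of 1940.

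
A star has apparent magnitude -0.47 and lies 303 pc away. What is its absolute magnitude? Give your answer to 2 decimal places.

5 log₁₀(d/10 pc) = 5 log₁₀(303.0) − 5 = 7.407
M = m − 5 log₁₀(d/10) = -0.47 − 7.407 = -7.877

M ≈ -7.88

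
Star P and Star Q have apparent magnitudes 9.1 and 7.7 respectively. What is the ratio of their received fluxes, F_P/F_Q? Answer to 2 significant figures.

Δm = 9.1 − (7.7) = 1.4
Flux ratio = 10^(−0.4 Δm) = 10^(−0.4 × 1.4) = 10^-0.560 = 0.2754

F_P/F_Q ≈ 0.28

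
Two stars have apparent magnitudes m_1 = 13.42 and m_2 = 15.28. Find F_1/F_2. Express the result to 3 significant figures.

F_1/F_2 ≈ 5.55

Magnitude difference = -1.86
Flux ratio = 10^(−0.4 Δm) = 10^(−0.4 × -1.86) = 10^0.744 = 5.546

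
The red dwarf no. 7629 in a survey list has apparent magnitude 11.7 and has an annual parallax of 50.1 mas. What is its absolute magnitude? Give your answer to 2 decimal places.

M ≈ 10.20

p = 50.1 mas = 0.0501″ → d = 1/p = 19.96 pc
5 log₁₀(d/10 pc) = 5 log₁₀(19.96) − 5 = 1.501
M = m − 5 log₁₀(d/10) = 11.7 − 1.501 = 10.199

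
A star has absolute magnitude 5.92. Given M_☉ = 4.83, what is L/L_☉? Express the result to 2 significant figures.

M − M_☉ = 5.92 − 4.83 = 1.090
L/L_☉ = 10^(−0.4 (M − M_☉)) = 10^-0.436 = 0.3664

L/L_☉ ≈ 0.37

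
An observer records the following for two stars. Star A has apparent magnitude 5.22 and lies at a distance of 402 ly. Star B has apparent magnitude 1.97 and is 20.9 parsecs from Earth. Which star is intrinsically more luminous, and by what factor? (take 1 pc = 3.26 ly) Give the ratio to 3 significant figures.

Star A is more luminous, by a factor of 1.74.

Star A: d = 402 ly / 3.26 = 123.3 pc
Star A: M = m − 5 log₁₀ d + 5 = 5.22 − 5·2.0910 + 5 = -0.235
Star B: M = m − 5 log₁₀ d + 5 = 1.97 − 5·1.3201 + 5 = 0.369
ΔM = M_A − M_B = -0.235 − (0.369) = -0.604; smaller M is more luminous → Star A.
L ratio = 10^(0.4 |ΔM|) = 10^0.242 = 1.745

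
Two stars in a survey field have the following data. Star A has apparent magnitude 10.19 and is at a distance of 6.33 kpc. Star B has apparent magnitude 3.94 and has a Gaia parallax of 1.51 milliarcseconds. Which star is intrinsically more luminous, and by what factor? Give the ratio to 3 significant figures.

Star A: d = 6.33 kpc = 6330 pc
Star A: M = m − 5 log₁₀ d + 5 = 10.19 − 5·3.8014 + 5 = -3.817
Star B: p = 1.51 mas = 1.51×10^-3″ → d = 1/p = 662.3 pc
Star B: M = m − 5 log₁₀ d + 5 = 3.94 − 5·2.8210 + 5 = -5.165
ΔM = M_A − M_B = -3.817 − (-5.165) = 1.348; smaller M is more luminous → Star B.
L ratio = 10^(0.4 |ΔM|) = 10^0.539 = 3.461

Star B is more luminous, by a factor of 3.46.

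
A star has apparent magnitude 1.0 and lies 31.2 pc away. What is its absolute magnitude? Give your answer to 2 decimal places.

M ≈ -1.47

5 log₁₀(d/10 pc) = 5 log₁₀(31.20) − 5 = 2.471
M = m − 5 log₁₀(d/10) = 1.0 − 2.471 = -1.471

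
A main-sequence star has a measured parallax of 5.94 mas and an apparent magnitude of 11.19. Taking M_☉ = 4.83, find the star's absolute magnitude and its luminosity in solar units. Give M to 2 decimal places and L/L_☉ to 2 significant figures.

M ≈ 5.06; L/L_☉ ≈ 0.81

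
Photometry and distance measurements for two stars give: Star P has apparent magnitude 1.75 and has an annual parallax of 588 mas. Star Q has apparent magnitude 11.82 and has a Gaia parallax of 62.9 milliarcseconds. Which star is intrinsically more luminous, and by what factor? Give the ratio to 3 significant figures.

Star P: p = 588 mas = 0.588″ → d = 1/p = 1.701 pc
Star P: M = m − 5 log₁₀ d + 5 = 1.75 − 5·0.2306 + 5 = 5.597
Star Q: p = 62.9 mas = 0.0629″ → d = 1/p = 15.90 pc
Star Q: M = m − 5 log₁₀ d + 5 = 11.82 − 5·1.2013 + 5 = 10.813
ΔM = M_P − M_Q = 5.597 − (10.813) = -5.216; smaller M is more luminous → Star P.
L ratio = 10^(0.4 |ΔM|) = 10^2.087 = 122.1

Star P is more luminous, by a factor of 122.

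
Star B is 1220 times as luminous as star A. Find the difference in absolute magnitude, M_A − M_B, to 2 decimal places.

M_A − M_B ≈ 7.72

Pogson: ΔM = −2.5 log₁₀(ratio) = −2.5 log₁₀(1220) = −2.5 × 3.0864 = -7.716
Star B is brighter so has the smaller magnitude: M_A − M_B is positive.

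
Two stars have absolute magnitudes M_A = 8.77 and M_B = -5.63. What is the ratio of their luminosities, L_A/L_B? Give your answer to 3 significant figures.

ΔM = M_A − M_B = 14.40
L_A/L_B = 10^(−0.4 ΔM) = 10^-5.760 = 1.738×10^-6

L_A/L_B ≈ 1.74×10^-6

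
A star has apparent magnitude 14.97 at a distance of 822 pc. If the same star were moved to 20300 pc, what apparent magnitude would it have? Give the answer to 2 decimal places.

Flux ∝ 1/d², so Δm = 5 log₁₀(d₂/d₁) = 5 log₁₀(20300/822) = 6.963
m₂ = m₁ + Δm = 14.97 + (6.963) = 21.933

m ≈ 21.93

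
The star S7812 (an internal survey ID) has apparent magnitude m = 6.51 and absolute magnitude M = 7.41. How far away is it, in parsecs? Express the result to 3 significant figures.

Distance modulus: m − M = 6.51 − (7.41) = -0.900
m − M = 5 log₁₀ d − 5
log₁₀ d = (m − M)/5 + 1 = 0.8200
d = 10^0.8200 = 6.607 pc

d ≈ 6.61 pc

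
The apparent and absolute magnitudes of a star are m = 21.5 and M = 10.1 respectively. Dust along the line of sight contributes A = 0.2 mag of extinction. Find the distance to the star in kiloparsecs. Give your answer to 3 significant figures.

d ≈ 1.74 kpc

m − M = 5 log₁₀(d/10 pc) + A  ⇒  21.5 − (10.1) − 0.2 = 5 log₁₀(d/10)
11.200 = 5 log₁₀(d/10)
log₁₀ d = (m − M − A)/5 + 1 = 3.2400
d = 10^3.2400 = 1738 pc
= 1.738 kpc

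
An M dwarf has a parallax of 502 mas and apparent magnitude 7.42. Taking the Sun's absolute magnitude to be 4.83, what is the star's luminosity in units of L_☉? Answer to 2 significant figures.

d = 1/p = 1000/502 mas = 1.992 pc
M = m − 5 log₁₀ d + 5 = 7.42 − 5·0.2993 + 5 = 10.924
M − M_☉ = 10.924 − 4.83 = 6.094
L/L_☉ = 10^(−0.4 × 6.094) = 3.653×10^-3

L/L_☉ ≈ 3.7×10^-3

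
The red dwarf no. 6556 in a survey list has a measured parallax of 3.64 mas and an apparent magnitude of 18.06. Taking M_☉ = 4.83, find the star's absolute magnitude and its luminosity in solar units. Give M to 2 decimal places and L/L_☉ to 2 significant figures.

d = 1/p = 1000/3.64 mas = 274.7 pc
M = m − 5 log₁₀ d + 5 = 18.06 − 5·2.4389 + 5 = 10.866
M − M_☉ = 10.866 − 4.83 = 6.036
L/L_☉ = 10^(−0.4 × 6.036) = 3.853×10^-3

M ≈ 10.87; L/L_☉ ≈ 3.9×10^-3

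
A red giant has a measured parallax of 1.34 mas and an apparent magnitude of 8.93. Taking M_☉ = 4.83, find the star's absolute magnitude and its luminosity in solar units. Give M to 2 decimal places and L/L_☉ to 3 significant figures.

M ≈ -0.43; L/L_☉ ≈ 128

d = 1/p = 1000/1.34 mas = 746.3 pc
M = m − 5 log₁₀ d + 5 = 8.93 − 5·2.8729 + 5 = -0.434
M − M_☉ = -0.434 − 4.83 = -5.264
L/L_☉ = 10^(−0.4 × -5.264) = 127.6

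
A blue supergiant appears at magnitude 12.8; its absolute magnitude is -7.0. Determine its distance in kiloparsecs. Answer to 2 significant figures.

Distance modulus: m − M = 12.8 − (-7.0) = 19.800
m − M = 5 log₁₀ d − 5
log₁₀ d = (m − M)/5 + 1 = 4.9600
d = 10^4.9600 = 91200 pc
= 91.20 kpc

d ≈ 91 kpc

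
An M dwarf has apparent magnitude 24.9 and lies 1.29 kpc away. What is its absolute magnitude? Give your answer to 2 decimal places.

d = 1.29 kpc = 1290 pc
5 log₁₀(d/10 pc) = 5 log₁₀(1290) − 5 = 10.553
M = m − 5 log₁₀(d/10) = 24.9 − 10.553 = 14.347

M ≈ 14.35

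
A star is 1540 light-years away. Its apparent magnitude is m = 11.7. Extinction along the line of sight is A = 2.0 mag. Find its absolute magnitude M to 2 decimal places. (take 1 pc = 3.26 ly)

d = 1540 ly / 3.26 = 472.4 pc
5 log₁₀(d/10 pc) = 5 log₁₀(472.4) − 5 = 8.372
M = m − 5 log₁₀(d/10) − A = 11.7 − 8.372 − 2.0 = 1.328

M ≈ 1.33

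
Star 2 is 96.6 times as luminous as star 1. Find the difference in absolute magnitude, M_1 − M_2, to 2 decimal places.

Pogson: ΔM = −2.5 log₁₀(ratio) = −2.5 log₁₀(96.6) = −2.5 × 1.9850 = -4.962
Star 2 is brighter so has the smaller magnitude: M_1 − M_2 is positive.

M_1 − M_2 ≈ 4.96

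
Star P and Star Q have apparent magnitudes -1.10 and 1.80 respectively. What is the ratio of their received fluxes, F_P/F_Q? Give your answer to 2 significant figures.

F_P/F_Q ≈ 14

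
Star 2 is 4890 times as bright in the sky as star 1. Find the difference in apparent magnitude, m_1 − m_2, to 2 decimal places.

m_1 − m_2 ≈ 9.22

Pogson: Δm = −2.5 log₁₀(ratio) = −2.5 log₁₀(4890) = −2.5 × 3.6893 = -9.223
Star 2 is brighter so has the smaller magnitude: m_1 − m_2 is positive.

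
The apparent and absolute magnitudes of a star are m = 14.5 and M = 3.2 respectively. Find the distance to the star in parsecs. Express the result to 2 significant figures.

d ≈ 1800 pc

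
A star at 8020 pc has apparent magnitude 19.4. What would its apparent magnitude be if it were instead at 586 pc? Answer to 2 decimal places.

Flux ∝ 1/d², so Δm = 5 log₁₀(d₂/d₁) = 5 log₁₀(586/8020) = -5.681
m₂ = m₁ + Δm = 19.4 + (-5.681) = 13.719

m ≈ 13.72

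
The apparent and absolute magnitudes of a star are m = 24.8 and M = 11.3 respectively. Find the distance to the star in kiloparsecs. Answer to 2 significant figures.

d ≈ 5.0 kpc

μ = m − M = 13.500
m − M = 5 log₁₀ d − 5
log₁₀ d = (m − M)/5 + 1 = 3.7000
d = 10^3.7000 = 5012 pc
= 5.012 kpc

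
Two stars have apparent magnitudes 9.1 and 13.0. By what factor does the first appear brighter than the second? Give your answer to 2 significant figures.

Magnitude difference = -3.9
Flux ratio = 10^(−0.4 Δm) = 10^(−0.4 × -3.9) = 10^1.560 = 36.31

36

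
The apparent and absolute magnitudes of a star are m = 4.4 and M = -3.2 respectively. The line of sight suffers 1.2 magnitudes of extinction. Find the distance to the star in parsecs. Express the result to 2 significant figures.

d ≈ 190 pc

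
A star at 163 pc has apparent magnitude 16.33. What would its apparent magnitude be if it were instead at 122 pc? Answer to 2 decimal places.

m ≈ 15.70

Flux ∝ 1/d², so Δm = 5 log₁₀(d₂/d₁) = 5 log₁₀(122/163) = -0.629
m₂ = m₁ + Δm = 16.33 + (-0.629) = 15.701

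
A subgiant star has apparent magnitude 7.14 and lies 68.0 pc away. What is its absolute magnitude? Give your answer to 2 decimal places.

M ≈ 2.98

5 log₁₀(d/10 pc) = 5 log₁₀(68.00) − 5 = 4.163
M = m − 5 log₁₀(d/10) = 7.14 − 4.163 = 2.977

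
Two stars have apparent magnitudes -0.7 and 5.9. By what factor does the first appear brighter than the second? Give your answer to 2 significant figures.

440

Δm = -0.7 − (5.9) = -6.6
Flux ratio = 10^(−0.4 Δm) = 10^(−0.4 × -6.6) = 10^2.640 = 436.5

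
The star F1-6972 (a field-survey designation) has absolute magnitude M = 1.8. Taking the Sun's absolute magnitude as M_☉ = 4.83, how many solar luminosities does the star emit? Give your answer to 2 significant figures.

L/L_☉ ≈ 16

M − M_☉ = 1.8 − 4.83 = -3.030
L/L_☉ = 10^(−0.4 (M − M_☉)) = 10^1.212 = 16.29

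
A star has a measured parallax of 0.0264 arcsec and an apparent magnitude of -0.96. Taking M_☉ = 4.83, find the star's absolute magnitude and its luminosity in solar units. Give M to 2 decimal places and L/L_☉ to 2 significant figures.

d = 1/p = 1/0.0264″ = 37.88 pc
M = m − 5 log₁₀ d + 5 = -0.96 − 5·1.5784 + 5 = -3.852
M − M_☉ = -3.852 − 4.83 = -8.682
L/L_☉ = 10^(−0.4 × -8.682) = 2970

M ≈ -3.85; L/L_☉ ≈ 3000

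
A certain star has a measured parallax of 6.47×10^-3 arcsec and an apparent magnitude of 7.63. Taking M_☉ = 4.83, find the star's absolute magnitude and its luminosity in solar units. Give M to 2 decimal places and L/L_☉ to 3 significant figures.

d = 1/p = 1/6.47×10^-3″ = 154.6 pc
M = m − 5 log₁₀ d + 5 = 7.63 − 5·2.1891 + 5 = 1.685
M − M_☉ = 1.685 − 4.83 = -3.145
L/L_☉ = 10^(−0.4 × -3.145) = 18.12

M ≈ 1.68; L/L_☉ ≈ 18.1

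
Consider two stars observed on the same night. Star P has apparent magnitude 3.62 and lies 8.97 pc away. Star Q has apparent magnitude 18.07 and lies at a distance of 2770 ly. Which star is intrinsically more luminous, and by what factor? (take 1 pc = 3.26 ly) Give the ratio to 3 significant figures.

Star P is more luminous, by a factor of 67.2.

Star P: M = m − 5 log₁₀ d + 5 = 3.62 − 5·0.9528 + 5 = 3.856
Star Q: d = 2770 ly / 3.26 = 849.7 pc
Star Q: M = m − 5 log₁₀ d + 5 = 18.07 − 5·2.9293 + 5 = 8.424
ΔM = M_P − M_Q = 3.856 − (8.424) = -4.568; smaller M is more luminous → Star P.
L ratio = 10^(0.4 |ΔM|) = 10^1.827 = 67.15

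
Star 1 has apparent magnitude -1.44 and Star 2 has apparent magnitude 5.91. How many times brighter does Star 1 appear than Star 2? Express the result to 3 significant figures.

871

Δm = -1.44 − (5.91) = -7.35
Flux ratio = 10^(−0.4 Δm) = 10^(−0.4 × -7.35) = 10^2.940 = 871.0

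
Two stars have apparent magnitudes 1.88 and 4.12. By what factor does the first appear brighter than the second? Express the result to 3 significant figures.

Magnitude difference = -2.24
Flux ratio = 10^(−0.4 Δm) = 10^(−0.4 × -2.24) = 10^0.896 = 7.870

7.87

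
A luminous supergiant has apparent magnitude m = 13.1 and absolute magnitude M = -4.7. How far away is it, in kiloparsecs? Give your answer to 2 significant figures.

Distance modulus: m − M = 13.1 − (-4.7) = 17.800
m − M = 5 log₁₀ d − 5
log₁₀ d = (m − M)/5 + 1 = 4.5600
d = 10^4.5600 = 36310 pc
= 36.31 kpc

d ≈ 36 kpc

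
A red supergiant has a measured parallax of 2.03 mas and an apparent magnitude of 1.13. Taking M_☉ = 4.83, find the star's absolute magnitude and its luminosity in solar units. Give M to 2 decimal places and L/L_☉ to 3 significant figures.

M ≈ -7.33; L/L_☉ ≈ 73300

d = 1/p = 1000/2.03 mas = 492.6 pc
M = m − 5 log₁₀ d + 5 = 1.13 − 5·2.6925 + 5 = -7.333
M − M_☉ = -7.333 − 4.83 = -12.163
L/L_☉ = 10^(−0.4 × -12.163) = 73280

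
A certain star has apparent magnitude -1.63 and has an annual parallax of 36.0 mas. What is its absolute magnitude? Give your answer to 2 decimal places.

p = 36.0 mas = 0.0360″ → d = 1/p = 27.78 pc
5 log₁₀(d/10 pc) = 5 log₁₀(27.78) − 5 = 2.218
M = m − 5 log₁₀(d/10) = -1.63 − 2.218 = -3.848

M ≈ -3.85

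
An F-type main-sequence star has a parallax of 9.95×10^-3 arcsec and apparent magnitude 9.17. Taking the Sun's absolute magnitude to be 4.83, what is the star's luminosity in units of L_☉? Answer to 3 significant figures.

L/L_☉ ≈ 1.86

d = 1/p = 1/9.95×10^-3″ = 100.5 pc
M = m − 5 log₁₀ d + 5 = 9.17 − 5·2.0022 + 5 = 4.159
M − M_☉ = 4.159 − 4.83 = -0.671
L/L_☉ = 10^(−0.4 × -0.671) = 1.855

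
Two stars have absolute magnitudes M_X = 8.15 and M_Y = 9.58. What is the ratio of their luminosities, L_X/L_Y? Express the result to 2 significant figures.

ΔM = M_X − M_Y = -1.43
L_X/L_Y = 10^(−0.4 ΔM) = 10^0.572 = 3.733

L_X/L_Y ≈ 3.7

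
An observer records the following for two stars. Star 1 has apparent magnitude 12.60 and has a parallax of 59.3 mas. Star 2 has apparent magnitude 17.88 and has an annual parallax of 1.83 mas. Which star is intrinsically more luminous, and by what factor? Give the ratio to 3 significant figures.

Star 2 is more luminous, by a factor of 8.11.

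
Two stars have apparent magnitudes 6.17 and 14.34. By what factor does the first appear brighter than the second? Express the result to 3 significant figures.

1850

Magnitude difference = -8.17
Flux ratio = 10^(−0.4 Δm) = 10^(−0.4 × -8.17) = 10^3.268 = 1854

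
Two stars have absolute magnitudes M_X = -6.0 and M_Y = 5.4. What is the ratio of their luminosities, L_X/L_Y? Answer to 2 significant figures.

L_X/L_Y ≈ 36000

ΔM = M_X − M_Y = -11.4
L_X/L_Y = 10^(−0.4 ΔM) = 10^4.560 = 36310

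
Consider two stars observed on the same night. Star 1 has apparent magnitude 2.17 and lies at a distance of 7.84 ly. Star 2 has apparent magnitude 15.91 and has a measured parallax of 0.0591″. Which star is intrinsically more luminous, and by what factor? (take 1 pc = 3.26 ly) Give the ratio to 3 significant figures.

Star 1: d = 7.84 ly / 3.26 = 2.405 pc
Star 1: M = m − 5 log₁₀ d + 5 = 2.17 − 5·0.3811 + 5 = 5.265
Star 2: d = 1/p = 1/0.0591″ = 16.92 pc
Star 2: M = m − 5 log₁₀ d + 5 = 15.91 − 5·1.2284 + 5 = 14.768
ΔM = M_1 − M_2 = 5.265 − (14.768) = -9.503; smaller M is more luminous → Star 1.
L ratio = 10^(0.4 |ΔM|) = 10^3.801 = 6330

Star 1 is more luminous, by a factor of 6330.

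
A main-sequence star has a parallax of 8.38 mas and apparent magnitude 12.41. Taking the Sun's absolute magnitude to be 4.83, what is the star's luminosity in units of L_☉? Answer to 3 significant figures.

L/L_☉ ≈ 0.132

d = 1/p = 1000/8.38 mas = 119.3 pc
M = m − 5 log₁₀ d + 5 = 12.41 − 5·2.0768 + 5 = 7.026
M − M_☉ = 7.026 − 4.83 = 2.196
L/L_☉ = 10^(−0.4 × 2.196) = 0.1323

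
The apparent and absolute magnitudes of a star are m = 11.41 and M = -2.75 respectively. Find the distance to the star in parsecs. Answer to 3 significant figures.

μ = m − M = 14.160
m − M = 5 log₁₀ d − 5
log₁₀ d = (m − M)/5 + 1 = 3.8320
d = 10^3.8320 = 6792 pc

d ≈ 6790 pc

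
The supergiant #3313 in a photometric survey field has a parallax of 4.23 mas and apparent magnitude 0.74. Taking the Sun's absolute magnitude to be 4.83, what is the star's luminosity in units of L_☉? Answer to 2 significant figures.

L/L_☉ ≈ 24000

d = 1/p = 1000/4.23 mas = 236.4 pc
M = m − 5 log₁₀ d + 5 = 0.74 − 5·2.3737 + 5 = -6.128
M − M_☉ = -6.128 − 4.83 = -10.958
L/L_☉ = 10^(−0.4 × -10.958) = 24170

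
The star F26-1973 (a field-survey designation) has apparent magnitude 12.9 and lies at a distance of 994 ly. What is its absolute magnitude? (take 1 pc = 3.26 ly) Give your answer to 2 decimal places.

M ≈ 5.48

d = 994 ly / 3.26 = 304.9 pc
5 log₁₀(d/10 pc) = 5 log₁₀(304.9) − 5 = 7.421
M = m − 5 log₁₀(d/10) = 12.9 − 7.421 = 5.479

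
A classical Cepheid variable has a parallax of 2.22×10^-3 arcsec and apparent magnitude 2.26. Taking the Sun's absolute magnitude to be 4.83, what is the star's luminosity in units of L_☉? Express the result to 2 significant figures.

L/L_☉ ≈ 22000

d = 1/p = 1/2.22×10^-3″ = 450.5 pc
M = m − 5 log₁₀ d + 5 = 2.26 − 5·2.6536 + 5 = -6.008
M − M_☉ = -6.008 − 4.83 = -10.838
L/L_☉ = 10^(−0.4 × -10.838) = 21640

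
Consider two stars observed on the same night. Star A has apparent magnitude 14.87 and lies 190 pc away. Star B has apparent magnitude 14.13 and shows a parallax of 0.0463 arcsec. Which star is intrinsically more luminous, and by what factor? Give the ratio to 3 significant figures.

Star A: M = m − 5 log₁₀ d + 5 = 14.87 − 5·2.2788 + 5 = 8.476
Star B: d = 1/p = 1/0.0463″ = 21.60 pc
Star B: M = m − 5 log₁₀ d + 5 = 14.13 − 5·1.3344 + 5 = 12.458
ΔM = M_A − M_B = 8.476 − (12.458) = -3.982; smaller M is more luminous → Star A.
L ratio = 10^(0.4 |ΔM|) = 10^1.593 = 39.14

Star A is more luminous, by a factor of 39.1.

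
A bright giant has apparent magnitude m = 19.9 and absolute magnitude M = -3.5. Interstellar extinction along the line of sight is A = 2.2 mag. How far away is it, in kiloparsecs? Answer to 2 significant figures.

d ≈ 170 kpc

m − M = 5 log₁₀(d/10 pc) + A  ⇒  19.9 − (-3.5) − 2.2 = 5 log₁₀(d/10)
21.200 = 5 log₁₀(d/10)
log₁₀ d = (m − M − A)/5 + 1 = 5.2400
d = 10^5.2400 = 173800 pc
= 173.8 kpc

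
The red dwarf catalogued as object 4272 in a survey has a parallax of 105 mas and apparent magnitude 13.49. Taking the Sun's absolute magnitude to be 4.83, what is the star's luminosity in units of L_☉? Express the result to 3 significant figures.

d = 1/p = 1000/105 mas = 9.524 pc
M = m − 5 log₁₀ d + 5 = 13.49 − 5·0.9788 + 5 = 13.596
M − M_☉ = 13.596 − 4.83 = 8.766
L/L_☉ = 10^(−0.4 × 8.766) = 3.116×10^-4

L/L_☉ ≈ 3.12×10^-4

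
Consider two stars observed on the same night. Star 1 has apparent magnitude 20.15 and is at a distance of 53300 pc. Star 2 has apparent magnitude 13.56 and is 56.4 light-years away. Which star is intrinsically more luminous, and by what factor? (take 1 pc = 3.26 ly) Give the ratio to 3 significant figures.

Star 1: M = m − 5 log₁₀ d + 5 = 20.15 − 5·4.7267 + 5 = 1.516
Star 2: d = 56.4 ly / 3.26 = 17.30 pc
Star 2: M = m − 5 log₁₀ d + 5 = 13.56 − 5·1.2381 + 5 = 12.370
ΔM = M_1 − M_2 = 1.516 − (12.370) = -10.853; smaller M is more luminous → Star 1.
L ratio = 10^(0.4 |ΔM|) = 10^4.341 = 21940

Star 1 is more luminous, by a factor of 21900.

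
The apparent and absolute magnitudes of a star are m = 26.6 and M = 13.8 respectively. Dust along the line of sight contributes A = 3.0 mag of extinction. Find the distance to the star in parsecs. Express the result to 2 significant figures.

m − M = 5 log₁₀(d/10 pc) + A  ⇒  26.6 − (13.8) − 3.0 = 5 log₁₀(d/10)
9.800 = 5 log₁₀(d/10)
log₁₀ d = (m − M − A)/5 + 1 = 2.9600
d = 10^2.9600 = 912.0 pc

d ≈ 910 pc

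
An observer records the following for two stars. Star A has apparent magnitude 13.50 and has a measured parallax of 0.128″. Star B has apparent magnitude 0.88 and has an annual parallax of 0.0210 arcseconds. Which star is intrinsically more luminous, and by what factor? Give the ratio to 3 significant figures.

Star B is more luminous, by a factor of 4.15×10^6.

Star A: d = 1/p = 1/0.128″ = 7.812 pc
Star A: M = m − 5 log₁₀ d + 5 = 13.50 − 5·0.8928 + 5 = 14.036
Star B: d = 1/p = 1/0.0210″ = 47.62 pc
Star B: M = m − 5 log₁₀ d + 5 = 0.88 − 5·1.6778 + 5 = -2.509
ΔM = M_A − M_B = 14.036 − (-2.509) = 16.545; smaller M is more luminous → Star B.
L ratio = 10^(0.4 |ΔM|) = 10^6.618 = 4.149×10^6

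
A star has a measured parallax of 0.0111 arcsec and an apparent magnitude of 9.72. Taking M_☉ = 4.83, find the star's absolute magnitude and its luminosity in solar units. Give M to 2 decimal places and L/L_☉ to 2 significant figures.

M ≈ 4.95; L/L_☉ ≈ 0.90

d = 1/p = 1/0.0111″ = 90.09 pc
M = m − 5 log₁₀ d + 5 = 9.72 − 5·1.9547 + 5 = 4.947
M − M_☉ = 4.947 − 4.83 = 0.117
L/L_☉ = 10^(−0.4 × 0.117) = 0.8982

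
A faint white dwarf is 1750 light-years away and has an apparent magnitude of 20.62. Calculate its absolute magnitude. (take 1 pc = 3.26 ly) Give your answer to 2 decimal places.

d = 1750 ly / 3.26 = 536.8 pc
5 log₁₀(d/10 pc) = 5 log₁₀(536.8) − 5 = 8.649
M = m − 5 log₁₀(d/10) = 20.62 − 8.649 = 11.971

M ≈ 11.97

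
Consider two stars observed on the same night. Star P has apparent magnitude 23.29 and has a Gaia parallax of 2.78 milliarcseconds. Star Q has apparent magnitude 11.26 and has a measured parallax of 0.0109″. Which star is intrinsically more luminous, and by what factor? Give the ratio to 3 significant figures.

Star Q is more luminous, by a factor of 4220.

Star P: p = 2.78 mas = 2.78×10^-3″ → d = 1/p = 359.7 pc
Star P: M = m − 5 log₁₀ d + 5 = 23.29 − 5·2.5560 + 5 = 15.510
Star Q: d = 1/p = 1/0.0109″ = 91.74 pc
Star Q: M = m − 5 log₁₀ d + 5 = 11.26 − 5·1.9626 + 5 = 6.447
ΔM = M_P − M_Q = 15.510 − (6.447) = 9.063; smaller M is more luminous → Star Q.
L ratio = 10^(0.4 |ΔM|) = 10^3.625 = 4219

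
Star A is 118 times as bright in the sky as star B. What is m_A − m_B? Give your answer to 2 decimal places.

m_A − m_B ≈ -5.18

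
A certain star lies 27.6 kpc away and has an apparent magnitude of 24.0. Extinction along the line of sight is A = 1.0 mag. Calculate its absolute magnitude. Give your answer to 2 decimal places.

d = 27.6 kpc = 27600 pc
5 log₁₀(d/10 pc) = 5 log₁₀(27600) − 5 = 17.205
M = m − 5 log₁₀(d/10) − A = 24.0 − 17.205 − 1.0 = 5.795

M ≈ 5.80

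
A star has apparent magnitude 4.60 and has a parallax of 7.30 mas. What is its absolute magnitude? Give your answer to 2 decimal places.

M ≈ -1.08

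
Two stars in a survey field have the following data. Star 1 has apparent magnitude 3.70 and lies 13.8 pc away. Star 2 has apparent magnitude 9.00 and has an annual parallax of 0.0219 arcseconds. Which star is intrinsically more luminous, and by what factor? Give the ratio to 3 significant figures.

Star 1 is more luminous, by a factor of 12.0.

Star 1: M = m − 5 log₁₀ d + 5 = 3.70 − 5·1.1399 + 5 = 3.001
Star 2: d = 1/p = 1/0.0219″ = 45.66 pc
Star 2: M = m − 5 log₁₀ d + 5 = 9.00 − 5·1.6596 + 5 = 5.702
ΔM = M_1 − M_2 = 3.001 − (5.702) = -2.702; smaller M is more luminous → Star 1.
L ratio = 10^(0.4 |ΔM|) = 10^1.081 = 12.04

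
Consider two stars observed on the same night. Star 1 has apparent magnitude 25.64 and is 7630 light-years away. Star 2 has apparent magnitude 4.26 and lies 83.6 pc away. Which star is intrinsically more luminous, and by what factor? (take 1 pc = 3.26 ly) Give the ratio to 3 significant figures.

Star 2 is more luminous, by a factor of 455000.

Star 1: d = 7630 ly / 3.26 = 2340 pc
Star 1: M = m − 5 log₁₀ d + 5 = 25.64 − 5·3.3693 + 5 = 13.793
Star 2: M = m − 5 log₁₀ d + 5 = 4.26 − 5·1.9222 + 5 = -0.351
ΔM = M_1 − M_2 = 13.793 − (-0.351) = 14.144; smaller M is more luminous → Star 2.
L ratio = 10^(0.4 |ΔM|) = 10^5.658 = 454800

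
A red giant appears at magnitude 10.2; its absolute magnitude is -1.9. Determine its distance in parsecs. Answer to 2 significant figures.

Distance modulus: m − M = 10.2 − (-1.9) = 12.100
m − M = 5 log₁₀ d − 5
log₁₀ d = (m − M)/5 + 1 = 3.4200
d = 10^3.4200 = 2630 pc

d ≈ 2600 pc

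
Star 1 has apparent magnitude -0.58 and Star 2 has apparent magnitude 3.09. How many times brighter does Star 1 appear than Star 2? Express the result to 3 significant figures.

29.4

Magnitude difference = -3.67
Flux ratio = 10^(−0.4 Δm) = 10^(−0.4 × -3.67) = 10^1.468 = 29.38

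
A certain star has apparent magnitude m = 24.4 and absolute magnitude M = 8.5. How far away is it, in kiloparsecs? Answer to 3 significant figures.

Distance modulus: m − M = 24.4 − (8.5) = 15.900
m − M = 5 log₁₀ d − 5
log₁₀ d = (m − M)/5 + 1 = 4.1800
d = 10^4.1800 = 15140 pc
= 15.14 kpc

d ≈ 15.1 kpc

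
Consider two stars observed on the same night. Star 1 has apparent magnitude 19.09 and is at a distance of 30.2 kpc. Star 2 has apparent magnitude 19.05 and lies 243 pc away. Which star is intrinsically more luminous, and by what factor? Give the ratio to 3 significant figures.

Star 1: d = 30.2 kpc = 30200 pc
Star 1: M = m − 5 log₁₀ d + 5 = 19.09 − 5·4.4800 + 5 = 1.690
Star 2: M = m − 5 log₁₀ d + 5 = 19.05 − 5·2.3856 + 5 = 12.122
ΔM = M_1 − M_2 = 1.690 − (12.122) = -10.432; smaller M is more luminous → Star 1.
L ratio = 10^(0.4 |ΔM|) = 10^4.173 = 14890

Star 1 is more luminous, by a factor of 14900.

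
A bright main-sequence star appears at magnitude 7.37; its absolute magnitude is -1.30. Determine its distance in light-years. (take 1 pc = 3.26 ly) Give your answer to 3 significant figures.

Distance modulus: m − M = 7.37 − (-1.30) = 8.670
m − M = 5 log₁₀ d − 5
log₁₀ d = (m − M)/5 + 1 = 2.7340
d = 10^2.7340 = 542.0 pc
= 1767 ly

d ≈ 1770 ly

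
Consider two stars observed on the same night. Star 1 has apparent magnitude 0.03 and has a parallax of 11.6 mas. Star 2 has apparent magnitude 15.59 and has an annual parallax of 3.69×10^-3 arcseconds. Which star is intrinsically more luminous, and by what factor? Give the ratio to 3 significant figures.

Star 1 is more luminous, by a factor of 169000.

Star 1: p = 11.6 mas = 0.0116″ → d = 1/p = 86.21 pc
Star 1: M = m − 5 log₁₀ d + 5 = 0.03 − 5·1.9355 + 5 = -4.648
Star 2: d = 1/p = 1/3.69×10^-3″ = 271.0 pc
Star 2: M = m − 5 log₁₀ d + 5 = 15.59 − 5·2.4330 + 5 = 8.425
ΔM = M_1 − M_2 = -4.648 − (8.425) = -13.073; smaller M is more luminous → Star 1.
L ratio = 10^(0.4 |ΔM|) = 10^5.229 = 169500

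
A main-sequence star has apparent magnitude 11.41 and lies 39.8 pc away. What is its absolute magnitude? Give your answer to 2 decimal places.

5 log₁₀(d/10 pc) = 5 log₁₀(39.80) − 5 = 2.999
M = m − 5 log₁₀(d/10) = 11.41 − 2.999 = 8.411

M ≈ 8.41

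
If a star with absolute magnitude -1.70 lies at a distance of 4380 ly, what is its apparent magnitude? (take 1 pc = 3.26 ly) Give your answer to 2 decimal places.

m ≈ 8.94

d = 4380 ly / 3.26 = 1344 pc
m = M + 5 log₁₀ d − 5 = -1.70 + 5·3.1283 − 5 = 8.941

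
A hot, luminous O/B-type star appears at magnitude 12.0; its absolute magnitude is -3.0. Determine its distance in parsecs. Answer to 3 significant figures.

d ≈ 10000 pc

Distance modulus: m − M = 12.0 − (-3.0) = 15.000
m − M = 5 log₁₀ d − 5
log₁₀ d = (m − M)/5 + 1 = 4.0000
d = 10^4.0000 = 10000 pc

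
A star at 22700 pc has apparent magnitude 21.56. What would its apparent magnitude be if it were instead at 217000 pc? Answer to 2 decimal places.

Flux ∝ 1/d², so Δm = 5 log₁₀(d₂/d₁) = 5 log₁₀(217000/22700) = 4.902
m₂ = m₁ + Δm = 21.56 + (4.902) = 26.462

m ≈ 26.46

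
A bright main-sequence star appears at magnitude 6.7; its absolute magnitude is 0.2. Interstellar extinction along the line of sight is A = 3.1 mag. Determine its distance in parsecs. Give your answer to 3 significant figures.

m − M = 5 log₁₀(d/10 pc) + A  ⇒  6.7 − (0.2) − 3.1 = 5 log₁₀(d/10)
3.400 = 5 log₁₀(d/10)
log₁₀ d = (m − M − A)/5 + 1 = 1.6800
d = 10^1.6800 = 47.86 pc

d ≈ 47.9 pc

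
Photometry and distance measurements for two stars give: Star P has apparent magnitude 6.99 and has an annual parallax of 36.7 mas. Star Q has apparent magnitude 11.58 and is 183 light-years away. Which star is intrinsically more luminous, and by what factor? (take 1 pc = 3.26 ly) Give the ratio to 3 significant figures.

Star P: p = 36.7 mas = 0.0367″ → d = 1/p = 27.25 pc
Star P: M = m − 5 log₁₀ d + 5 = 6.99 − 5·1.4353 + 5 = 4.813
Star Q: d = 183 ly / 3.26 = 56.13 pc
Star Q: M = m − 5 log₁₀ d + 5 = 11.58 − 5·1.7492 + 5 = 7.834
ΔM = M_P − M_Q = 4.813 − (7.834) = -3.021; smaller M is more luminous → Star P.
L ratio = 10^(0.4 |ΔM|) = 10^1.208 = 16.15

Star P is more luminous, by a factor of 16.2.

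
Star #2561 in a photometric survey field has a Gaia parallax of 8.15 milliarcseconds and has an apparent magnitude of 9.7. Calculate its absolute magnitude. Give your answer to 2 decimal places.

M ≈ 4.26

p = 8.15 mas = 8.15×10^-3″ → d = 1/p = 122.7 pc
5 log₁₀(d/10 pc) = 5 log₁₀(122.7) − 5 = 5.444
M = m − 5 log₁₀(d/10) = 9.7 − 5.444 = 4.256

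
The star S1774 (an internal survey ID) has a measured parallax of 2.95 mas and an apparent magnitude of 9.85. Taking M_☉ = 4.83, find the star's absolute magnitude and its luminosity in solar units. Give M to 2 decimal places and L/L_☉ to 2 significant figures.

d = 1/p = 1000/2.95 mas = 339.0 pc
M = m − 5 log₁₀ d + 5 = 9.85 − 5·2.5302 + 5 = 2.199
M − M_☉ = 2.199 − 4.83 = -2.631
L/L_☉ = 10^(−0.4 × -2.631) = 11.28

M ≈ 2.20; L/L_☉ ≈ 11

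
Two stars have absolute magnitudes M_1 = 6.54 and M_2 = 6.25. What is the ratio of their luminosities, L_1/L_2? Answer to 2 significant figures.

L_1/L_2 ≈ 0.77

ΔM = M_1 − M_2 = 0.29
L_1/L_2 = 10^(−0.4 ΔM) = 10^-0.116 = 0.7656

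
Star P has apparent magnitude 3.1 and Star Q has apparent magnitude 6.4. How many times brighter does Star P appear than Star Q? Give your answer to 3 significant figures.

20.9

Magnitude difference = -3.3
Flux ratio = 10^(−0.4 Δm) = 10^(−0.4 × -3.3) = 10^1.320 = 20.89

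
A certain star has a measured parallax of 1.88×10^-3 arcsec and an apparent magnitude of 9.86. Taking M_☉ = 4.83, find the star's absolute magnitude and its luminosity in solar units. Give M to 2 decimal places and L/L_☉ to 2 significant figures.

d = 1/p = 1/1.88×10^-3″ = 531.9 pc
M = m − 5 log₁₀ d + 5 = 9.86 − 5·2.7258 + 5 = 1.231
M − M_☉ = 1.231 − 4.83 = -3.599
L/L_☉ = 10^(−0.4 × -3.599) = 27.52

M ≈ 1.23; L/L_☉ ≈ 28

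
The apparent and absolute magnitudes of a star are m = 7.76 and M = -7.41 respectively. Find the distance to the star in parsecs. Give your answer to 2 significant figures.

d ≈ 11000 pc

μ = m − M = 15.170
m − M = 5 log₁₀ d − 5
log₁₀ d = (m − M)/5 + 1 = 4.0340
d = 10^4.0340 = 10810 pc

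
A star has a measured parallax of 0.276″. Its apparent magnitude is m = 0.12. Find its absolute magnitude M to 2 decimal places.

d = 1/p = 1/0.276″ = 3.623 pc
5 log₁₀(d/10 pc) = 5 log₁₀(3.623) − 5 = -2.205
M = m − 5 log₁₀(d/10) = 0.12 + 2.205 = 2.325

M ≈ 2.32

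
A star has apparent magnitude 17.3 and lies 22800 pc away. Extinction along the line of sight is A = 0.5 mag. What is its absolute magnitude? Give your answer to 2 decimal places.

5 log₁₀(d/10 pc) = 5 log₁₀(22800) − 5 = 16.790
M = m − 5 log₁₀(d/10) − A = 17.3 − 16.790 − 0.5 = 0.010

M ≈ 0.01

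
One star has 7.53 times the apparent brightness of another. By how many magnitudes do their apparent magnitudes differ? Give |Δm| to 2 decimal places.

|Δm| ≈ 2.19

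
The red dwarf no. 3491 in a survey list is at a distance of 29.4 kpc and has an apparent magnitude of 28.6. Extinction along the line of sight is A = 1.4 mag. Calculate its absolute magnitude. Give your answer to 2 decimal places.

M ≈ 9.86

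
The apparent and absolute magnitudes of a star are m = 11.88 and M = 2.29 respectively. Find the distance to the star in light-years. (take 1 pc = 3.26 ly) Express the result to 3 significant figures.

d ≈ 2700 ly

μ = m − M = 9.590
m − M = 5 log₁₀ d − 5
log₁₀ d = (m − M)/5 + 1 = 2.9180
d = 10^2.9180 = 827.9 pc
= 2699 ly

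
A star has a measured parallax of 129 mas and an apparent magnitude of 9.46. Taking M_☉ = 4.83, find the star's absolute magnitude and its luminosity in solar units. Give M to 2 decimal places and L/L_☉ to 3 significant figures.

d = 1/p = 1000/129 mas = 7.752 pc
M = m − 5 log₁₀ d + 5 = 9.46 − 5·0.8894 + 5 = 10.013
M − M_☉ = 10.013 − 4.83 = 5.183
L/L_☉ = 10^(−0.4 × 5.183) = 8.449×10^-3

M ≈ 10.01; L/L_☉ ≈ 8.45×10^-3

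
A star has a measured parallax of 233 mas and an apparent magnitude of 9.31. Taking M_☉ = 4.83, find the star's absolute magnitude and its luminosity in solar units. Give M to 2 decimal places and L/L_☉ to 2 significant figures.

M ≈ 11.15; L/L_☉ ≈ 3.0×10^-3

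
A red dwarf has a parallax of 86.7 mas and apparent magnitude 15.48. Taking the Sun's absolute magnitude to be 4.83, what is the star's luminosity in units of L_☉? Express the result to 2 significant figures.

L/L_☉ ≈ 7.3×10^-5

d = 1/p = 1000/86.7 mas = 11.53 pc
M = m − 5 log₁₀ d + 5 = 15.48 − 5·1.0620 + 5 = 15.170
M − M_☉ = 15.170 − 4.83 = 10.340
L/L_☉ = 10^(−0.4 × 10.340) = 7.311×10^-5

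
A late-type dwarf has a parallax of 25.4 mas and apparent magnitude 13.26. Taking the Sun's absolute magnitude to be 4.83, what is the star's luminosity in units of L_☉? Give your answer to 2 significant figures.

d = 1/p = 1000/25.4 mas = 39.37 pc
M = m − 5 log₁₀ d + 5 = 13.26 − 5·1.5952 + 5 = 10.284
M − M_☉ = 10.284 − 4.83 = 5.454
L/L_☉ = 10^(−0.4 × 5.454) = 6.582×10^-3

L/L_☉ ≈ 6.6×10^-3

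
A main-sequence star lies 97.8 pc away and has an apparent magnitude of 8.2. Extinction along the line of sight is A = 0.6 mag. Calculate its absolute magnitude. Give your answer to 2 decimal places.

5 log₁₀(d/10 pc) = 5 log₁₀(97.80) − 5 = 4.952
M = m − 5 log₁₀(d/10) − A = 8.2 − 4.952 − 0.6 = 2.648

M ≈ 2.65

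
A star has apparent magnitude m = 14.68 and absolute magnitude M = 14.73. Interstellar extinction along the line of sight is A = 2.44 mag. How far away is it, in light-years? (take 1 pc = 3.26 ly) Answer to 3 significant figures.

d ≈ 10.4 ly

m − M = 5 log₁₀(d/10 pc) + A  ⇒  14.68 − (14.73) − 2.44 = 5 log₁₀(d/10)
-2.490 = 5 log₁₀(d/10)
log₁₀ d = (m − M − A)/5 + 1 = 0.5020
d = 10^0.5020 = 3.177 pc
= 10.36 ly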